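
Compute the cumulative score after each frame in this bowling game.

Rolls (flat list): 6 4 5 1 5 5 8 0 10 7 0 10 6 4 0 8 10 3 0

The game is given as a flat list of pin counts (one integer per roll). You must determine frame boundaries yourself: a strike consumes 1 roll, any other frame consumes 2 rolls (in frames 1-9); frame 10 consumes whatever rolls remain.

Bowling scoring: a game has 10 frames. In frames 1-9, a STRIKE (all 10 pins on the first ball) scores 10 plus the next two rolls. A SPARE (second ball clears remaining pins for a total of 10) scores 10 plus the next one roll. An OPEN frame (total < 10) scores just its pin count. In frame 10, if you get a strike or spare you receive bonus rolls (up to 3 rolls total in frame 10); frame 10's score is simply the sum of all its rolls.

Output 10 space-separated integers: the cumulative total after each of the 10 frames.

Frame 1: SPARE (6+4=10). 10 + next roll (5) = 15. Cumulative: 15
Frame 2: OPEN (5+1=6). Cumulative: 21
Frame 3: SPARE (5+5=10). 10 + next roll (8) = 18. Cumulative: 39
Frame 4: OPEN (8+0=8). Cumulative: 47
Frame 5: STRIKE. 10 + next two rolls (7+0) = 17. Cumulative: 64
Frame 6: OPEN (7+0=7). Cumulative: 71
Frame 7: STRIKE. 10 + next two rolls (6+4) = 20. Cumulative: 91
Frame 8: SPARE (6+4=10). 10 + next roll (0) = 10. Cumulative: 101
Frame 9: OPEN (0+8=8). Cumulative: 109
Frame 10: STRIKE. Sum of all frame-10 rolls (10+3+0) = 13. Cumulative: 122

Answer: 15 21 39 47 64 71 91 101 109 122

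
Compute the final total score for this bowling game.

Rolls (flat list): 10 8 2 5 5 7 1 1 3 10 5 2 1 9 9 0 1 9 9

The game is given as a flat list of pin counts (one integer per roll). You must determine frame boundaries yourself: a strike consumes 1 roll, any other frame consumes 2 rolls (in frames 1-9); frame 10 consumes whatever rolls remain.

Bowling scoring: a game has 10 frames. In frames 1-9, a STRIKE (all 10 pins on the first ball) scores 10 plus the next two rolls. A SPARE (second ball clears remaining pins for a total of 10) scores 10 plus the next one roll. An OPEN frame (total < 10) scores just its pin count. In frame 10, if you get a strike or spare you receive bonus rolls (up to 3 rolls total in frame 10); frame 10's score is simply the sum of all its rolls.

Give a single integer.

Answer: 135

Derivation:
Frame 1: STRIKE. 10 + next two rolls (8+2) = 20. Cumulative: 20
Frame 2: SPARE (8+2=10). 10 + next roll (5) = 15. Cumulative: 35
Frame 3: SPARE (5+5=10). 10 + next roll (7) = 17. Cumulative: 52
Frame 4: OPEN (7+1=8). Cumulative: 60
Frame 5: OPEN (1+3=4). Cumulative: 64
Frame 6: STRIKE. 10 + next two rolls (5+2) = 17. Cumulative: 81
Frame 7: OPEN (5+2=7). Cumulative: 88
Frame 8: SPARE (1+9=10). 10 + next roll (9) = 19. Cumulative: 107
Frame 9: OPEN (9+0=9). Cumulative: 116
Frame 10: SPARE. Sum of all frame-10 rolls (1+9+9) = 19. Cumulative: 135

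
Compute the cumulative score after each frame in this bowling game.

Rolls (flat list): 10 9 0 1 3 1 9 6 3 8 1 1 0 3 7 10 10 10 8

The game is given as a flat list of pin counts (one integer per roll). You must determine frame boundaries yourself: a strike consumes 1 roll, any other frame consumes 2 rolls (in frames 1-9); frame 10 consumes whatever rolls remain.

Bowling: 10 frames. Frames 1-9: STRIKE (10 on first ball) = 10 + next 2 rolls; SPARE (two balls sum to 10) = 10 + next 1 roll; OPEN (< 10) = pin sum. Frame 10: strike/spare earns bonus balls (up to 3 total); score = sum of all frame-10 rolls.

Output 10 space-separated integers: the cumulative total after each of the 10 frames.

Frame 1: STRIKE. 10 + next two rolls (9+0) = 19. Cumulative: 19
Frame 2: OPEN (9+0=9). Cumulative: 28
Frame 3: OPEN (1+3=4). Cumulative: 32
Frame 4: SPARE (1+9=10). 10 + next roll (6) = 16. Cumulative: 48
Frame 5: OPEN (6+3=9). Cumulative: 57
Frame 6: OPEN (8+1=9). Cumulative: 66
Frame 7: OPEN (1+0=1). Cumulative: 67
Frame 8: SPARE (3+7=10). 10 + next roll (10) = 20. Cumulative: 87
Frame 9: STRIKE. 10 + next two rolls (10+10) = 30. Cumulative: 117
Frame 10: STRIKE. Sum of all frame-10 rolls (10+10+8) = 28. Cumulative: 145

Answer: 19 28 32 48 57 66 67 87 117 145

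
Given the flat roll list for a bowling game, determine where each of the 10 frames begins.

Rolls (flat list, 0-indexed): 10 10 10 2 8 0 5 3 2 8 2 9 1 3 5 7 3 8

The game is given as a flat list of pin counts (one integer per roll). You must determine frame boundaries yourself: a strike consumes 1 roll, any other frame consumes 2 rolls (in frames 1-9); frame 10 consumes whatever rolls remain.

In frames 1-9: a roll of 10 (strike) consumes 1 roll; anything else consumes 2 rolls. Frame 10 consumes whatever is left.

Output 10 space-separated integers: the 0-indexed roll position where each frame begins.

Answer: 0 1 2 3 5 7 9 11 13 15

Derivation:
Frame 1 starts at roll index 0: roll=10 (strike), consumes 1 roll
Frame 2 starts at roll index 1: roll=10 (strike), consumes 1 roll
Frame 3 starts at roll index 2: roll=10 (strike), consumes 1 roll
Frame 4 starts at roll index 3: rolls=2,8 (sum=10), consumes 2 rolls
Frame 5 starts at roll index 5: rolls=0,5 (sum=5), consumes 2 rolls
Frame 6 starts at roll index 7: rolls=3,2 (sum=5), consumes 2 rolls
Frame 7 starts at roll index 9: rolls=8,2 (sum=10), consumes 2 rolls
Frame 8 starts at roll index 11: rolls=9,1 (sum=10), consumes 2 rolls
Frame 9 starts at roll index 13: rolls=3,5 (sum=8), consumes 2 rolls
Frame 10 starts at roll index 15: 3 remaining rolls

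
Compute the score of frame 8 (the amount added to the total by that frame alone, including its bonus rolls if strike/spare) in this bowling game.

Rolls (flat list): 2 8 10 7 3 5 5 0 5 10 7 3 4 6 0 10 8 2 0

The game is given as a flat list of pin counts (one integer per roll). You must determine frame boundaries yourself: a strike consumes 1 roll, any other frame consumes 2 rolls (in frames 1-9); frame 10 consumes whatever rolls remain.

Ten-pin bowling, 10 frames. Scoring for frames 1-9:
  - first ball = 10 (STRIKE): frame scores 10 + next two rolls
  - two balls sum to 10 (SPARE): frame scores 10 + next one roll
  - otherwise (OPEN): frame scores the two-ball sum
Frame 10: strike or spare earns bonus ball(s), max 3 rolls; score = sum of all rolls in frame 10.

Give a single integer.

Frame 1: SPARE (2+8=10). 10 + next roll (10) = 20. Cumulative: 20
Frame 2: STRIKE. 10 + next two rolls (7+3) = 20. Cumulative: 40
Frame 3: SPARE (7+3=10). 10 + next roll (5) = 15. Cumulative: 55
Frame 4: SPARE (5+5=10). 10 + next roll (0) = 10. Cumulative: 65
Frame 5: OPEN (0+5=5). Cumulative: 70
Frame 6: STRIKE. 10 + next two rolls (7+3) = 20. Cumulative: 90
Frame 7: SPARE (7+3=10). 10 + next roll (4) = 14. Cumulative: 104
Frame 8: SPARE (4+6=10). 10 + next roll (0) = 10. Cumulative: 114
Frame 9: SPARE (0+10=10). 10 + next roll (8) = 18. Cumulative: 132
Frame 10: SPARE. Sum of all frame-10 rolls (8+2+0) = 10. Cumulative: 142

Answer: 10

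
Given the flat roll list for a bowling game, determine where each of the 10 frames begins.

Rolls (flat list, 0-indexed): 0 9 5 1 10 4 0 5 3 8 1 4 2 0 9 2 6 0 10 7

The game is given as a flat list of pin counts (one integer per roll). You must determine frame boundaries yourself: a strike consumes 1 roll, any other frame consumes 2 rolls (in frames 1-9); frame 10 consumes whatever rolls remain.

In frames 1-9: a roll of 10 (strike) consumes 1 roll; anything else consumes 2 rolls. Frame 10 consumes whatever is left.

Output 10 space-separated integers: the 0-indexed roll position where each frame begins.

Frame 1 starts at roll index 0: rolls=0,9 (sum=9), consumes 2 rolls
Frame 2 starts at roll index 2: rolls=5,1 (sum=6), consumes 2 rolls
Frame 3 starts at roll index 4: roll=10 (strike), consumes 1 roll
Frame 4 starts at roll index 5: rolls=4,0 (sum=4), consumes 2 rolls
Frame 5 starts at roll index 7: rolls=5,3 (sum=8), consumes 2 rolls
Frame 6 starts at roll index 9: rolls=8,1 (sum=9), consumes 2 rolls
Frame 7 starts at roll index 11: rolls=4,2 (sum=6), consumes 2 rolls
Frame 8 starts at roll index 13: rolls=0,9 (sum=9), consumes 2 rolls
Frame 9 starts at roll index 15: rolls=2,6 (sum=8), consumes 2 rolls
Frame 10 starts at roll index 17: 3 remaining rolls

Answer: 0 2 4 5 7 9 11 13 15 17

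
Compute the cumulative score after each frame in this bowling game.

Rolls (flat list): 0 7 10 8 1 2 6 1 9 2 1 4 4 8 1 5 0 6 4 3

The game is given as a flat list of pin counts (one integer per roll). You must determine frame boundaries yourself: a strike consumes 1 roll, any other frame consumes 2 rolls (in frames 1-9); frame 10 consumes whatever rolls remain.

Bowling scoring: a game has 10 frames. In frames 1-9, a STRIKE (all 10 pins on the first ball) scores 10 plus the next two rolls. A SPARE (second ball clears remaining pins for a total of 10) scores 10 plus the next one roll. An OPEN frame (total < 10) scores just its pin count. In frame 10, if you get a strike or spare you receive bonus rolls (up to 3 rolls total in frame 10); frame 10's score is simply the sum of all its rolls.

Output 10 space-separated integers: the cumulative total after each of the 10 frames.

Answer: 7 26 35 43 55 58 66 75 80 93

Derivation:
Frame 1: OPEN (0+7=7). Cumulative: 7
Frame 2: STRIKE. 10 + next two rolls (8+1) = 19. Cumulative: 26
Frame 3: OPEN (8+1=9). Cumulative: 35
Frame 4: OPEN (2+6=8). Cumulative: 43
Frame 5: SPARE (1+9=10). 10 + next roll (2) = 12. Cumulative: 55
Frame 6: OPEN (2+1=3). Cumulative: 58
Frame 7: OPEN (4+4=8). Cumulative: 66
Frame 8: OPEN (8+1=9). Cumulative: 75
Frame 9: OPEN (5+0=5). Cumulative: 80
Frame 10: SPARE. Sum of all frame-10 rolls (6+4+3) = 13. Cumulative: 93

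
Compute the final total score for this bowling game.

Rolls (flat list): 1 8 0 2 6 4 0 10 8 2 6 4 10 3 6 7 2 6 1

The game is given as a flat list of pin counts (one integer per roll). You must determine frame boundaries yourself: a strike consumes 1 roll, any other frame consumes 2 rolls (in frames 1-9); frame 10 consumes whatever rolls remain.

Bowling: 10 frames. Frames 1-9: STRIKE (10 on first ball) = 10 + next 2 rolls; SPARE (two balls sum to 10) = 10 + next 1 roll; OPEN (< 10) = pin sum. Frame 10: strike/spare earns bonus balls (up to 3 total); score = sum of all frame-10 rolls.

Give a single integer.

Answer: 119

Derivation:
Frame 1: OPEN (1+8=9). Cumulative: 9
Frame 2: OPEN (0+2=2). Cumulative: 11
Frame 3: SPARE (6+4=10). 10 + next roll (0) = 10. Cumulative: 21
Frame 4: SPARE (0+10=10). 10 + next roll (8) = 18. Cumulative: 39
Frame 5: SPARE (8+2=10). 10 + next roll (6) = 16. Cumulative: 55
Frame 6: SPARE (6+4=10). 10 + next roll (10) = 20. Cumulative: 75
Frame 7: STRIKE. 10 + next two rolls (3+6) = 19. Cumulative: 94
Frame 8: OPEN (3+6=9). Cumulative: 103
Frame 9: OPEN (7+2=9). Cumulative: 112
Frame 10: OPEN. Sum of all frame-10 rolls (6+1) = 7. Cumulative: 119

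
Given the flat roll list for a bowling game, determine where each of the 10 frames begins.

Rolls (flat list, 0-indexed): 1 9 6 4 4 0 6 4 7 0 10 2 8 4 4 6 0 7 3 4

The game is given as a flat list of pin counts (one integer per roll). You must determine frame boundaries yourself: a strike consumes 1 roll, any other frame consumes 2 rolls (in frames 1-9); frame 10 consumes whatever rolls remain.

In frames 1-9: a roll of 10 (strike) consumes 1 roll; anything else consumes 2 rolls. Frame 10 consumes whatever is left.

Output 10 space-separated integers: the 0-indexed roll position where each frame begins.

Answer: 0 2 4 6 8 10 11 13 15 17

Derivation:
Frame 1 starts at roll index 0: rolls=1,9 (sum=10), consumes 2 rolls
Frame 2 starts at roll index 2: rolls=6,4 (sum=10), consumes 2 rolls
Frame 3 starts at roll index 4: rolls=4,0 (sum=4), consumes 2 rolls
Frame 4 starts at roll index 6: rolls=6,4 (sum=10), consumes 2 rolls
Frame 5 starts at roll index 8: rolls=7,0 (sum=7), consumes 2 rolls
Frame 6 starts at roll index 10: roll=10 (strike), consumes 1 roll
Frame 7 starts at roll index 11: rolls=2,8 (sum=10), consumes 2 rolls
Frame 8 starts at roll index 13: rolls=4,4 (sum=8), consumes 2 rolls
Frame 9 starts at roll index 15: rolls=6,0 (sum=6), consumes 2 rolls
Frame 10 starts at roll index 17: 3 remaining rolls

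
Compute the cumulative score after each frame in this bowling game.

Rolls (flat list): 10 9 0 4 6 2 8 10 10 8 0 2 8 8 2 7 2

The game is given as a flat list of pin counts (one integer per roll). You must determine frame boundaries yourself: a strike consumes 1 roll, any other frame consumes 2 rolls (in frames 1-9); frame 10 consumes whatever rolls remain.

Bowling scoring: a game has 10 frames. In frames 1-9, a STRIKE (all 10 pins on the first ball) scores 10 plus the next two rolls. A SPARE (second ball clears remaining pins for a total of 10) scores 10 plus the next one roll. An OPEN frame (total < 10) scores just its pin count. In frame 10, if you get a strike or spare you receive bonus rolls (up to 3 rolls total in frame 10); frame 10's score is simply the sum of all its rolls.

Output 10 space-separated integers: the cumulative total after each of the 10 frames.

Answer: 19 28 40 60 88 106 114 132 149 158

Derivation:
Frame 1: STRIKE. 10 + next two rolls (9+0) = 19. Cumulative: 19
Frame 2: OPEN (9+0=9). Cumulative: 28
Frame 3: SPARE (4+6=10). 10 + next roll (2) = 12. Cumulative: 40
Frame 4: SPARE (2+8=10). 10 + next roll (10) = 20. Cumulative: 60
Frame 5: STRIKE. 10 + next two rolls (10+8) = 28. Cumulative: 88
Frame 6: STRIKE. 10 + next two rolls (8+0) = 18. Cumulative: 106
Frame 7: OPEN (8+0=8). Cumulative: 114
Frame 8: SPARE (2+8=10). 10 + next roll (8) = 18. Cumulative: 132
Frame 9: SPARE (8+2=10). 10 + next roll (7) = 17. Cumulative: 149
Frame 10: OPEN. Sum of all frame-10 rolls (7+2) = 9. Cumulative: 158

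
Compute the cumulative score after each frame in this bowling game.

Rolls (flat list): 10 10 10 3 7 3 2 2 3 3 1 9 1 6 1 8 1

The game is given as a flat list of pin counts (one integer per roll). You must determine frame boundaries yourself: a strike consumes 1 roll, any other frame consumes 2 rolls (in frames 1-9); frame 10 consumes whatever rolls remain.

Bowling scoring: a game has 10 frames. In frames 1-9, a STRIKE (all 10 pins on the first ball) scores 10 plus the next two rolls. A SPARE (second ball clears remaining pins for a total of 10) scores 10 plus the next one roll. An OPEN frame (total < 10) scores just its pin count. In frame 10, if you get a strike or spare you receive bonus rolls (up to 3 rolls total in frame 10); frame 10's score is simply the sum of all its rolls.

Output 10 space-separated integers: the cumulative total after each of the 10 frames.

Answer: 30 53 73 86 91 96 100 116 123 132

Derivation:
Frame 1: STRIKE. 10 + next two rolls (10+10) = 30. Cumulative: 30
Frame 2: STRIKE. 10 + next two rolls (10+3) = 23. Cumulative: 53
Frame 3: STRIKE. 10 + next two rolls (3+7) = 20. Cumulative: 73
Frame 4: SPARE (3+7=10). 10 + next roll (3) = 13. Cumulative: 86
Frame 5: OPEN (3+2=5). Cumulative: 91
Frame 6: OPEN (2+3=5). Cumulative: 96
Frame 7: OPEN (3+1=4). Cumulative: 100
Frame 8: SPARE (9+1=10). 10 + next roll (6) = 16. Cumulative: 116
Frame 9: OPEN (6+1=7). Cumulative: 123
Frame 10: OPEN. Sum of all frame-10 rolls (8+1) = 9. Cumulative: 132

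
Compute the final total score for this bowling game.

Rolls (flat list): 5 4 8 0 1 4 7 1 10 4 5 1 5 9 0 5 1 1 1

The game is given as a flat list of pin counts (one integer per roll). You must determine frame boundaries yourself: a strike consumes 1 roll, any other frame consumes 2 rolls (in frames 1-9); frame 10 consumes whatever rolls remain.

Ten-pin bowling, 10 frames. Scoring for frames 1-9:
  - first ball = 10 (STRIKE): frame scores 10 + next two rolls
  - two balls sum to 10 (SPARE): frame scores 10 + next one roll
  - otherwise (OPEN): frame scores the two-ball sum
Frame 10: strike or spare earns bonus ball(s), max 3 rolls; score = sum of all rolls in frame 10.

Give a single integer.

Answer: 81

Derivation:
Frame 1: OPEN (5+4=9). Cumulative: 9
Frame 2: OPEN (8+0=8). Cumulative: 17
Frame 3: OPEN (1+4=5). Cumulative: 22
Frame 4: OPEN (7+1=8). Cumulative: 30
Frame 5: STRIKE. 10 + next two rolls (4+5) = 19. Cumulative: 49
Frame 6: OPEN (4+5=9). Cumulative: 58
Frame 7: OPEN (1+5=6). Cumulative: 64
Frame 8: OPEN (9+0=9). Cumulative: 73
Frame 9: OPEN (5+1=6). Cumulative: 79
Frame 10: OPEN. Sum of all frame-10 rolls (1+1) = 2. Cumulative: 81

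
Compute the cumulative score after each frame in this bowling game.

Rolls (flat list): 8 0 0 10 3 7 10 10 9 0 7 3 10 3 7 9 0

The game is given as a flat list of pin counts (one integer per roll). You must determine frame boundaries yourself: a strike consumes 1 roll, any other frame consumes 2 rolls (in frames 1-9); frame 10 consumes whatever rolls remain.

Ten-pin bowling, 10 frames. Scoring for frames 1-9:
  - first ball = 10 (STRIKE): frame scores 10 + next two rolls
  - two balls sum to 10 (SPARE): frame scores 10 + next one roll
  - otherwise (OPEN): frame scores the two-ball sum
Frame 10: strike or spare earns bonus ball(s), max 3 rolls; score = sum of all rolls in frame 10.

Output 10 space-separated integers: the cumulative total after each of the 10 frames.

Frame 1: OPEN (8+0=8). Cumulative: 8
Frame 2: SPARE (0+10=10). 10 + next roll (3) = 13. Cumulative: 21
Frame 3: SPARE (3+7=10). 10 + next roll (10) = 20. Cumulative: 41
Frame 4: STRIKE. 10 + next two rolls (10+9) = 29. Cumulative: 70
Frame 5: STRIKE. 10 + next two rolls (9+0) = 19. Cumulative: 89
Frame 6: OPEN (9+0=9). Cumulative: 98
Frame 7: SPARE (7+3=10). 10 + next roll (10) = 20. Cumulative: 118
Frame 8: STRIKE. 10 + next two rolls (3+7) = 20. Cumulative: 138
Frame 9: SPARE (3+7=10). 10 + next roll (9) = 19. Cumulative: 157
Frame 10: OPEN. Sum of all frame-10 rolls (9+0) = 9. Cumulative: 166

Answer: 8 21 41 70 89 98 118 138 157 166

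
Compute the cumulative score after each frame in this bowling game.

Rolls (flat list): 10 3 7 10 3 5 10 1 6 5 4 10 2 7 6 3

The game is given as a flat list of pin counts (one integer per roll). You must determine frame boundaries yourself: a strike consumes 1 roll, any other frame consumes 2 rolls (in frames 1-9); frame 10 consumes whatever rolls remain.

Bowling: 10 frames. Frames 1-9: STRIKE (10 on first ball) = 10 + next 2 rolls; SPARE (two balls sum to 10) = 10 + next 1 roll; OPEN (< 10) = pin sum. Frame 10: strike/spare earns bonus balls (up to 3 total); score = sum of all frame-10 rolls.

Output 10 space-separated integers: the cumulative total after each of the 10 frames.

Answer: 20 40 58 66 83 90 99 118 127 136

Derivation:
Frame 1: STRIKE. 10 + next two rolls (3+7) = 20. Cumulative: 20
Frame 2: SPARE (3+7=10). 10 + next roll (10) = 20. Cumulative: 40
Frame 3: STRIKE. 10 + next two rolls (3+5) = 18. Cumulative: 58
Frame 4: OPEN (3+5=8). Cumulative: 66
Frame 5: STRIKE. 10 + next two rolls (1+6) = 17. Cumulative: 83
Frame 6: OPEN (1+6=7). Cumulative: 90
Frame 7: OPEN (5+4=9). Cumulative: 99
Frame 8: STRIKE. 10 + next two rolls (2+7) = 19. Cumulative: 118
Frame 9: OPEN (2+7=9). Cumulative: 127
Frame 10: OPEN. Sum of all frame-10 rolls (6+3) = 9. Cumulative: 136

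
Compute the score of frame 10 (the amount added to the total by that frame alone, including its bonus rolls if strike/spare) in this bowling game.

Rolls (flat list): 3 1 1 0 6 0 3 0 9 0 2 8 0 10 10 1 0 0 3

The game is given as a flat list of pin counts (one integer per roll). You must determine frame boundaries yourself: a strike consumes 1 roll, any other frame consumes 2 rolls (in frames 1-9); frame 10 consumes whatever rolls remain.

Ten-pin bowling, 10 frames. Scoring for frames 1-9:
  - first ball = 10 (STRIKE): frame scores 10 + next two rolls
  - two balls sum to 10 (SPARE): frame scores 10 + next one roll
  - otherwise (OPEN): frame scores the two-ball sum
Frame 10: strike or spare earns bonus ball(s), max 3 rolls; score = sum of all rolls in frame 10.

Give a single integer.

Frame 1: OPEN (3+1=4). Cumulative: 4
Frame 2: OPEN (1+0=1). Cumulative: 5
Frame 3: OPEN (6+0=6). Cumulative: 11
Frame 4: OPEN (3+0=3). Cumulative: 14
Frame 5: OPEN (9+0=9). Cumulative: 23
Frame 6: SPARE (2+8=10). 10 + next roll (0) = 10. Cumulative: 33
Frame 7: SPARE (0+10=10). 10 + next roll (10) = 20. Cumulative: 53
Frame 8: STRIKE. 10 + next two rolls (1+0) = 11. Cumulative: 64
Frame 9: OPEN (1+0=1). Cumulative: 65
Frame 10: OPEN. Sum of all frame-10 rolls (0+3) = 3. Cumulative: 68

Answer: 3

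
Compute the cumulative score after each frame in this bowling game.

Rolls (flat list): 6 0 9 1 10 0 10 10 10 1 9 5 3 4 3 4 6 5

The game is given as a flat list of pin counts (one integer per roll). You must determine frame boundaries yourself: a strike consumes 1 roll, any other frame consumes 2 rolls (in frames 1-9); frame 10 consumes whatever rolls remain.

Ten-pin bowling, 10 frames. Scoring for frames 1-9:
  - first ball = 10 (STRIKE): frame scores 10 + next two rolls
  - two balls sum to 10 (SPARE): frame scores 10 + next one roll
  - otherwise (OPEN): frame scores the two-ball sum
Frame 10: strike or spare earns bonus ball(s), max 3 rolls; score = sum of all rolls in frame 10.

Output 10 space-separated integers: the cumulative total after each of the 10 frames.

Frame 1: OPEN (6+0=6). Cumulative: 6
Frame 2: SPARE (9+1=10). 10 + next roll (10) = 20. Cumulative: 26
Frame 3: STRIKE. 10 + next two rolls (0+10) = 20. Cumulative: 46
Frame 4: SPARE (0+10=10). 10 + next roll (10) = 20. Cumulative: 66
Frame 5: STRIKE. 10 + next two rolls (10+1) = 21. Cumulative: 87
Frame 6: STRIKE. 10 + next two rolls (1+9) = 20. Cumulative: 107
Frame 7: SPARE (1+9=10). 10 + next roll (5) = 15. Cumulative: 122
Frame 8: OPEN (5+3=8). Cumulative: 130
Frame 9: OPEN (4+3=7). Cumulative: 137
Frame 10: SPARE. Sum of all frame-10 rolls (4+6+5) = 15. Cumulative: 152

Answer: 6 26 46 66 87 107 122 130 137 152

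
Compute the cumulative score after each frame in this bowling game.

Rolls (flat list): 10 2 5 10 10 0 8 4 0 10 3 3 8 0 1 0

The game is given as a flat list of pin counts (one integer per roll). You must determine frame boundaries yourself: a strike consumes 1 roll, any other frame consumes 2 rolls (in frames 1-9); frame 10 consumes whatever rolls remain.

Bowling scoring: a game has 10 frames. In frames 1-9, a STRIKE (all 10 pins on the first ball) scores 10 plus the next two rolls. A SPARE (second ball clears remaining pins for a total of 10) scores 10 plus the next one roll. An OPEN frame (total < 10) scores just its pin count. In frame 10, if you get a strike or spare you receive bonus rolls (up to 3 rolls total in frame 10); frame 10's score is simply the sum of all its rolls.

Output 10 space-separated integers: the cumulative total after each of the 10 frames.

Answer: 17 24 44 62 70 74 90 96 104 105

Derivation:
Frame 1: STRIKE. 10 + next two rolls (2+5) = 17. Cumulative: 17
Frame 2: OPEN (2+5=7). Cumulative: 24
Frame 3: STRIKE. 10 + next two rolls (10+0) = 20. Cumulative: 44
Frame 4: STRIKE. 10 + next two rolls (0+8) = 18. Cumulative: 62
Frame 5: OPEN (0+8=8). Cumulative: 70
Frame 6: OPEN (4+0=4). Cumulative: 74
Frame 7: STRIKE. 10 + next two rolls (3+3) = 16. Cumulative: 90
Frame 8: OPEN (3+3=6). Cumulative: 96
Frame 9: OPEN (8+0=8). Cumulative: 104
Frame 10: OPEN. Sum of all frame-10 rolls (1+0) = 1. Cumulative: 105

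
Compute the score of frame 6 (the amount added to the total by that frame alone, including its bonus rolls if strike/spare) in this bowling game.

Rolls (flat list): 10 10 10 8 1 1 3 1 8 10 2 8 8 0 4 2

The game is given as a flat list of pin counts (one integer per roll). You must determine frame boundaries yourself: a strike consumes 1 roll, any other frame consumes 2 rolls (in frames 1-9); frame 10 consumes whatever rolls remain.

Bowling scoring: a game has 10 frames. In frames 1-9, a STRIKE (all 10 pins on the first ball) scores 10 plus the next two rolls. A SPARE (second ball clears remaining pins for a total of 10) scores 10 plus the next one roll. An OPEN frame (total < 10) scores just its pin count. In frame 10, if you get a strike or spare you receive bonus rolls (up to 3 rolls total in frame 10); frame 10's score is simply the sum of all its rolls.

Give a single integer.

Answer: 9

Derivation:
Frame 1: STRIKE. 10 + next two rolls (10+10) = 30. Cumulative: 30
Frame 2: STRIKE. 10 + next two rolls (10+8) = 28. Cumulative: 58
Frame 3: STRIKE. 10 + next two rolls (8+1) = 19. Cumulative: 77
Frame 4: OPEN (8+1=9). Cumulative: 86
Frame 5: OPEN (1+3=4). Cumulative: 90
Frame 6: OPEN (1+8=9). Cumulative: 99
Frame 7: STRIKE. 10 + next two rolls (2+8) = 20. Cumulative: 119
Frame 8: SPARE (2+8=10). 10 + next roll (8) = 18. Cumulative: 137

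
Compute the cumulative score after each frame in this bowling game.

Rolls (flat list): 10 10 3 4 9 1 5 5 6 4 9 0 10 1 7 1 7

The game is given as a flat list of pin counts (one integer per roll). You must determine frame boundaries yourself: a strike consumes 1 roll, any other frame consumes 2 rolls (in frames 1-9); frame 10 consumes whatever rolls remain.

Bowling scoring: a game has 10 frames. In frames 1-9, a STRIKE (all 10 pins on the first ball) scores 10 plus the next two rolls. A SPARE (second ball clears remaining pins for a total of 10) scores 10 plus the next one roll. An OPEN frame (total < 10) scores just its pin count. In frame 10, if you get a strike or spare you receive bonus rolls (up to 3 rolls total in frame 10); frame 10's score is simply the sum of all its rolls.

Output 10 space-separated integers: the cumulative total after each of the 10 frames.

Answer: 23 40 47 62 78 97 106 124 132 140

Derivation:
Frame 1: STRIKE. 10 + next two rolls (10+3) = 23. Cumulative: 23
Frame 2: STRIKE. 10 + next two rolls (3+4) = 17. Cumulative: 40
Frame 3: OPEN (3+4=7). Cumulative: 47
Frame 4: SPARE (9+1=10). 10 + next roll (5) = 15. Cumulative: 62
Frame 5: SPARE (5+5=10). 10 + next roll (6) = 16. Cumulative: 78
Frame 6: SPARE (6+4=10). 10 + next roll (9) = 19. Cumulative: 97
Frame 7: OPEN (9+0=9). Cumulative: 106
Frame 8: STRIKE. 10 + next two rolls (1+7) = 18. Cumulative: 124
Frame 9: OPEN (1+7=8). Cumulative: 132
Frame 10: OPEN. Sum of all frame-10 rolls (1+7) = 8. Cumulative: 140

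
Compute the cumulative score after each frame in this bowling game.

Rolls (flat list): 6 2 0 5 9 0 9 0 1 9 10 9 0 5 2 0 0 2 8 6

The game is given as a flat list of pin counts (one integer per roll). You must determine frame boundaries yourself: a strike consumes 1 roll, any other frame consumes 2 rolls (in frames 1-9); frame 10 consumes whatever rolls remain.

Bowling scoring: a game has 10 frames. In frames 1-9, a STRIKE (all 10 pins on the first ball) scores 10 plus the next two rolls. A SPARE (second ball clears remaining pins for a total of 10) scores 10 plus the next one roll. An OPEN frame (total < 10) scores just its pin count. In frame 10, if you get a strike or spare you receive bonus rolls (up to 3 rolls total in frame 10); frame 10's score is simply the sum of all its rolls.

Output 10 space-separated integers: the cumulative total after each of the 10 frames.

Answer: 8 13 22 31 51 70 79 86 86 102

Derivation:
Frame 1: OPEN (6+2=8). Cumulative: 8
Frame 2: OPEN (0+5=5). Cumulative: 13
Frame 3: OPEN (9+0=9). Cumulative: 22
Frame 4: OPEN (9+0=9). Cumulative: 31
Frame 5: SPARE (1+9=10). 10 + next roll (10) = 20. Cumulative: 51
Frame 6: STRIKE. 10 + next two rolls (9+0) = 19. Cumulative: 70
Frame 7: OPEN (9+0=9). Cumulative: 79
Frame 8: OPEN (5+2=7). Cumulative: 86
Frame 9: OPEN (0+0=0). Cumulative: 86
Frame 10: SPARE. Sum of all frame-10 rolls (2+8+6) = 16. Cumulative: 102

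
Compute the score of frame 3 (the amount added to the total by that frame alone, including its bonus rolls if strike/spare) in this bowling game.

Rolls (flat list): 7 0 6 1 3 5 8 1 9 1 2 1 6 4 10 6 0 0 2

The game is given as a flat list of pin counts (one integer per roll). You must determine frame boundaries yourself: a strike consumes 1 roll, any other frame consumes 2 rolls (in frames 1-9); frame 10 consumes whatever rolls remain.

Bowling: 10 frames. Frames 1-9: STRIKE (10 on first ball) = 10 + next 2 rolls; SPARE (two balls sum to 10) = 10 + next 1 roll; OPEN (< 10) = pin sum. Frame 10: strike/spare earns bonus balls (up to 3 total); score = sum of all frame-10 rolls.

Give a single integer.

Frame 1: OPEN (7+0=7). Cumulative: 7
Frame 2: OPEN (6+1=7). Cumulative: 14
Frame 3: OPEN (3+5=8). Cumulative: 22
Frame 4: OPEN (8+1=9). Cumulative: 31
Frame 5: SPARE (9+1=10). 10 + next roll (2) = 12. Cumulative: 43

Answer: 8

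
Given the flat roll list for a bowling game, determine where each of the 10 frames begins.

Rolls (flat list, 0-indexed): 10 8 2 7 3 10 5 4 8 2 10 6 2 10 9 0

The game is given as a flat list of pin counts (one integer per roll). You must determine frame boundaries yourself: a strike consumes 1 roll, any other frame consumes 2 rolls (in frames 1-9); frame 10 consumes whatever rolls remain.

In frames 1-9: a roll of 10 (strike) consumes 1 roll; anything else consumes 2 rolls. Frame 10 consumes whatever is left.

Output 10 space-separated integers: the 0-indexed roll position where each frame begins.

Answer: 0 1 3 5 6 8 10 11 13 14

Derivation:
Frame 1 starts at roll index 0: roll=10 (strike), consumes 1 roll
Frame 2 starts at roll index 1: rolls=8,2 (sum=10), consumes 2 rolls
Frame 3 starts at roll index 3: rolls=7,3 (sum=10), consumes 2 rolls
Frame 4 starts at roll index 5: roll=10 (strike), consumes 1 roll
Frame 5 starts at roll index 6: rolls=5,4 (sum=9), consumes 2 rolls
Frame 6 starts at roll index 8: rolls=8,2 (sum=10), consumes 2 rolls
Frame 7 starts at roll index 10: roll=10 (strike), consumes 1 roll
Frame 8 starts at roll index 11: rolls=6,2 (sum=8), consumes 2 rolls
Frame 9 starts at roll index 13: roll=10 (strike), consumes 1 roll
Frame 10 starts at roll index 14: 2 remaining rolls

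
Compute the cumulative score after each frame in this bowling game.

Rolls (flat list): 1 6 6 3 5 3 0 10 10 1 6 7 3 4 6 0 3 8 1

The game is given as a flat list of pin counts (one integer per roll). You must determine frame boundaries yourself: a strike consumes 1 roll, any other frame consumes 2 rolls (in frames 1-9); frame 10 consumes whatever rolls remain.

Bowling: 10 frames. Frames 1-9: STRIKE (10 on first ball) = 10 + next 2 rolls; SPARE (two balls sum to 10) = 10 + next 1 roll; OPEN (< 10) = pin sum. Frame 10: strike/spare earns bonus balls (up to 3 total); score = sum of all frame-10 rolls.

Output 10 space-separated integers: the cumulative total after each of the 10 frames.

Frame 1: OPEN (1+6=7). Cumulative: 7
Frame 2: OPEN (6+3=9). Cumulative: 16
Frame 3: OPEN (5+3=8). Cumulative: 24
Frame 4: SPARE (0+10=10). 10 + next roll (10) = 20. Cumulative: 44
Frame 5: STRIKE. 10 + next two rolls (1+6) = 17. Cumulative: 61
Frame 6: OPEN (1+6=7). Cumulative: 68
Frame 7: SPARE (7+3=10). 10 + next roll (4) = 14. Cumulative: 82
Frame 8: SPARE (4+6=10). 10 + next roll (0) = 10. Cumulative: 92
Frame 9: OPEN (0+3=3). Cumulative: 95
Frame 10: OPEN. Sum of all frame-10 rolls (8+1) = 9. Cumulative: 104

Answer: 7 16 24 44 61 68 82 92 95 104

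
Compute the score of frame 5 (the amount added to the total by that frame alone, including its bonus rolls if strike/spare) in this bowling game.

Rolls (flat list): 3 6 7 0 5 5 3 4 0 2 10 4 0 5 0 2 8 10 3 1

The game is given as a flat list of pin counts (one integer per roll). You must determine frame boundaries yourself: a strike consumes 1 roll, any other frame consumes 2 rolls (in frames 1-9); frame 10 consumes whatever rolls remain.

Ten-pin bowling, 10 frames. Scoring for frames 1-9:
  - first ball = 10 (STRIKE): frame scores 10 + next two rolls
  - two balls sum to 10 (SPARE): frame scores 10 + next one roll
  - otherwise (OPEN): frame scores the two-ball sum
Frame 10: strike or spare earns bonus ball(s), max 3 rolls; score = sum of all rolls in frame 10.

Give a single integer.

Frame 1: OPEN (3+6=9). Cumulative: 9
Frame 2: OPEN (7+0=7). Cumulative: 16
Frame 3: SPARE (5+5=10). 10 + next roll (3) = 13. Cumulative: 29
Frame 4: OPEN (3+4=7). Cumulative: 36
Frame 5: OPEN (0+2=2). Cumulative: 38
Frame 6: STRIKE. 10 + next two rolls (4+0) = 14. Cumulative: 52
Frame 7: OPEN (4+0=4). Cumulative: 56

Answer: 2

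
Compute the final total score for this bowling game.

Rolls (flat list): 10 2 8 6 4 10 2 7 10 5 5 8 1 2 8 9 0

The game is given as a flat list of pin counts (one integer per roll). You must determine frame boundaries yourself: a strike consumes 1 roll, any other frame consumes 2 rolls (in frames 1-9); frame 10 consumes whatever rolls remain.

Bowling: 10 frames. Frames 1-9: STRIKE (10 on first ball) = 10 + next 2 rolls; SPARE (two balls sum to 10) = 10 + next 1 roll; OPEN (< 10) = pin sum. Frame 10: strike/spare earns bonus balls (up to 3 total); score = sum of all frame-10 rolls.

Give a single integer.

Frame 1: STRIKE. 10 + next two rolls (2+8) = 20. Cumulative: 20
Frame 2: SPARE (2+8=10). 10 + next roll (6) = 16. Cumulative: 36
Frame 3: SPARE (6+4=10). 10 + next roll (10) = 20. Cumulative: 56
Frame 4: STRIKE. 10 + next two rolls (2+7) = 19. Cumulative: 75
Frame 5: OPEN (2+7=9). Cumulative: 84
Frame 6: STRIKE. 10 + next two rolls (5+5) = 20. Cumulative: 104
Frame 7: SPARE (5+5=10). 10 + next roll (8) = 18. Cumulative: 122
Frame 8: OPEN (8+1=9). Cumulative: 131
Frame 9: SPARE (2+8=10). 10 + next roll (9) = 19. Cumulative: 150
Frame 10: OPEN. Sum of all frame-10 rolls (9+0) = 9. Cumulative: 159

Answer: 159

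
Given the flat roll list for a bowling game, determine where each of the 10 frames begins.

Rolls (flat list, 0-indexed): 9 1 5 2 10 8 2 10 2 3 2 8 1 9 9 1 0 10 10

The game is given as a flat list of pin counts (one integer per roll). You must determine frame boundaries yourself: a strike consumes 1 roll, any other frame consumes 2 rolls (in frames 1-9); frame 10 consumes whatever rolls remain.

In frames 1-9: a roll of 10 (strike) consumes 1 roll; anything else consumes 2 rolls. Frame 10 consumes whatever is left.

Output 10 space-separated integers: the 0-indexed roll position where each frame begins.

Frame 1 starts at roll index 0: rolls=9,1 (sum=10), consumes 2 rolls
Frame 2 starts at roll index 2: rolls=5,2 (sum=7), consumes 2 rolls
Frame 3 starts at roll index 4: roll=10 (strike), consumes 1 roll
Frame 4 starts at roll index 5: rolls=8,2 (sum=10), consumes 2 rolls
Frame 5 starts at roll index 7: roll=10 (strike), consumes 1 roll
Frame 6 starts at roll index 8: rolls=2,3 (sum=5), consumes 2 rolls
Frame 7 starts at roll index 10: rolls=2,8 (sum=10), consumes 2 rolls
Frame 8 starts at roll index 12: rolls=1,9 (sum=10), consumes 2 rolls
Frame 9 starts at roll index 14: rolls=9,1 (sum=10), consumes 2 rolls
Frame 10 starts at roll index 16: 3 remaining rolls

Answer: 0 2 4 5 7 8 10 12 14 16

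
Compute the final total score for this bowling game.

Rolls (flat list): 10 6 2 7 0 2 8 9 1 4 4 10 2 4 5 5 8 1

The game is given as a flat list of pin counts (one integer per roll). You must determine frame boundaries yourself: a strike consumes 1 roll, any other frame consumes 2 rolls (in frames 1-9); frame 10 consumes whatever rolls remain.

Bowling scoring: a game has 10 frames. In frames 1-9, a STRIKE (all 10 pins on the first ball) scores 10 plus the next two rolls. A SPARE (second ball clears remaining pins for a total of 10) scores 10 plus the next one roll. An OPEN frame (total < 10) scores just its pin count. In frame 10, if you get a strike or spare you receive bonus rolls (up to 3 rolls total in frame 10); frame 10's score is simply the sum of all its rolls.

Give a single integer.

Answer: 123

Derivation:
Frame 1: STRIKE. 10 + next two rolls (6+2) = 18. Cumulative: 18
Frame 2: OPEN (6+2=8). Cumulative: 26
Frame 3: OPEN (7+0=7). Cumulative: 33
Frame 4: SPARE (2+8=10). 10 + next roll (9) = 19. Cumulative: 52
Frame 5: SPARE (9+1=10). 10 + next roll (4) = 14. Cumulative: 66
Frame 6: OPEN (4+4=8). Cumulative: 74
Frame 7: STRIKE. 10 + next two rolls (2+4) = 16. Cumulative: 90
Frame 8: OPEN (2+4=6). Cumulative: 96
Frame 9: SPARE (5+5=10). 10 + next roll (8) = 18. Cumulative: 114
Frame 10: OPEN. Sum of all frame-10 rolls (8+1) = 9. Cumulative: 123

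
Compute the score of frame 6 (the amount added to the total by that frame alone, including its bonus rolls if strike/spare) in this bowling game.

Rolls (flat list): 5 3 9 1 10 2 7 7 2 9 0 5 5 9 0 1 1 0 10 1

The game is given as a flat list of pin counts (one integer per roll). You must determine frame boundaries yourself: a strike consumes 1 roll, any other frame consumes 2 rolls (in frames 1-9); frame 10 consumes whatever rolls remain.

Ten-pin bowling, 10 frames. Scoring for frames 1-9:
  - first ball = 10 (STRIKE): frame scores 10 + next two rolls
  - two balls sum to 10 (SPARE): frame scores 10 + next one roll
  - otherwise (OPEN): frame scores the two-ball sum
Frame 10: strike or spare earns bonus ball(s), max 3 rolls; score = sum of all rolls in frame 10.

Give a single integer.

Answer: 9

Derivation:
Frame 1: OPEN (5+3=8). Cumulative: 8
Frame 2: SPARE (9+1=10). 10 + next roll (10) = 20. Cumulative: 28
Frame 3: STRIKE. 10 + next two rolls (2+7) = 19. Cumulative: 47
Frame 4: OPEN (2+7=9). Cumulative: 56
Frame 5: OPEN (7+2=9). Cumulative: 65
Frame 6: OPEN (9+0=9). Cumulative: 74
Frame 7: SPARE (5+5=10). 10 + next roll (9) = 19. Cumulative: 93
Frame 8: OPEN (9+0=9). Cumulative: 102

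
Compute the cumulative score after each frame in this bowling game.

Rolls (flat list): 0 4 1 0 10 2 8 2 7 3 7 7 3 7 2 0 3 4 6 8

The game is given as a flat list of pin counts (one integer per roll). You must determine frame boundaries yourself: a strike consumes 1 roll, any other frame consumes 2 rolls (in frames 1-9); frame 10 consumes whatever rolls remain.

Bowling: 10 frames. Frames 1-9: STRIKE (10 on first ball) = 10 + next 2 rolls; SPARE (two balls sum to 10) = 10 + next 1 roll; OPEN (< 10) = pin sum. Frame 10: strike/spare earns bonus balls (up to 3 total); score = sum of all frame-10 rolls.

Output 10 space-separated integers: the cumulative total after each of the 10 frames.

Frame 1: OPEN (0+4=4). Cumulative: 4
Frame 2: OPEN (1+0=1). Cumulative: 5
Frame 3: STRIKE. 10 + next two rolls (2+8) = 20. Cumulative: 25
Frame 4: SPARE (2+8=10). 10 + next roll (2) = 12. Cumulative: 37
Frame 5: OPEN (2+7=9). Cumulative: 46
Frame 6: SPARE (3+7=10). 10 + next roll (7) = 17. Cumulative: 63
Frame 7: SPARE (7+3=10). 10 + next roll (7) = 17. Cumulative: 80
Frame 8: OPEN (7+2=9). Cumulative: 89
Frame 9: OPEN (0+3=3). Cumulative: 92
Frame 10: SPARE. Sum of all frame-10 rolls (4+6+8) = 18. Cumulative: 110

Answer: 4 5 25 37 46 63 80 89 92 110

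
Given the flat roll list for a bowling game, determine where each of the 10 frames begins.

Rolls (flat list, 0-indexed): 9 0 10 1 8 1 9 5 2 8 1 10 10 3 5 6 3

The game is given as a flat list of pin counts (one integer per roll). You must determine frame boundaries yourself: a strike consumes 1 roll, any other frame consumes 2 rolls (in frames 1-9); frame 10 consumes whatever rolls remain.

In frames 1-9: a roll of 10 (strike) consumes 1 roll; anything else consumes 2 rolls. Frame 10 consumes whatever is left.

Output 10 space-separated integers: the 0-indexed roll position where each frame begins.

Answer: 0 2 3 5 7 9 11 12 13 15

Derivation:
Frame 1 starts at roll index 0: rolls=9,0 (sum=9), consumes 2 rolls
Frame 2 starts at roll index 2: roll=10 (strike), consumes 1 roll
Frame 3 starts at roll index 3: rolls=1,8 (sum=9), consumes 2 rolls
Frame 4 starts at roll index 5: rolls=1,9 (sum=10), consumes 2 rolls
Frame 5 starts at roll index 7: rolls=5,2 (sum=7), consumes 2 rolls
Frame 6 starts at roll index 9: rolls=8,1 (sum=9), consumes 2 rolls
Frame 7 starts at roll index 11: roll=10 (strike), consumes 1 roll
Frame 8 starts at roll index 12: roll=10 (strike), consumes 1 roll
Frame 9 starts at roll index 13: rolls=3,5 (sum=8), consumes 2 rolls
Frame 10 starts at roll index 15: 2 remaining rolls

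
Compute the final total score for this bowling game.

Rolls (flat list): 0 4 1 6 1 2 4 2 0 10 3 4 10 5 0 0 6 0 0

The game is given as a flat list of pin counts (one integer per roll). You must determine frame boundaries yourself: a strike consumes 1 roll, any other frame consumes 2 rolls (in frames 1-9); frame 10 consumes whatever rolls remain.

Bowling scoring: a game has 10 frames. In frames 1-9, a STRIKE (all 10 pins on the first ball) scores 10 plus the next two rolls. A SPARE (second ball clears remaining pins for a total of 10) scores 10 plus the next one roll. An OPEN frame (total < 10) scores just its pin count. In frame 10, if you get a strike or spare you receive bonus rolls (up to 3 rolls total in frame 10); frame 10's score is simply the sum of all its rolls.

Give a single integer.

Frame 1: OPEN (0+4=4). Cumulative: 4
Frame 2: OPEN (1+6=7). Cumulative: 11
Frame 3: OPEN (1+2=3). Cumulative: 14
Frame 4: OPEN (4+2=6). Cumulative: 20
Frame 5: SPARE (0+10=10). 10 + next roll (3) = 13. Cumulative: 33
Frame 6: OPEN (3+4=7). Cumulative: 40
Frame 7: STRIKE. 10 + next two rolls (5+0) = 15. Cumulative: 55
Frame 8: OPEN (5+0=5). Cumulative: 60
Frame 9: OPEN (0+6=6). Cumulative: 66
Frame 10: OPEN. Sum of all frame-10 rolls (0+0) = 0. Cumulative: 66

Answer: 66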